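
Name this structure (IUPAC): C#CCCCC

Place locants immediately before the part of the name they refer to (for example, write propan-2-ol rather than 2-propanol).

hex-1-yne

Counting along the main chain through the multiple bond gives 6 carbons: the parent is hexane.
The chain contains a C≡C triple bond, so the unsaturation ending is -yne.
Number the chain so that numbering from this end puts the triple bond at C-1 rather than C-5.
This places the triple bond between C-1 and C-2.
Putting it together: hex-1-yne.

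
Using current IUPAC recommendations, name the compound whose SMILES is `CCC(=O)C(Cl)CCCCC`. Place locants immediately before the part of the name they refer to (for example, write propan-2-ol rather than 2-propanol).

4-chlorononan-3-one

Counting along the main chain through the carbonyl gives 9 carbons: the parent is nonane.
The principal characteristic group is a ketone (C=O on an internal carbon), named with the suffix -one.
The numbering direction is chosen so that numbering from this end puts the carbonyl group at C-3 rather than C-7.
This places the carbonyl at C-3; a chloro group at C-4.
Assembling the pieces gives 4-chlorononan-3-one.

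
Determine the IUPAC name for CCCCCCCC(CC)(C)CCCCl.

The longest continuous carbon chain has 11 atoms, so the parent hydride is undecane.
Choose the numbering such that the substituent locant set {1,4,4} is lower than {8,8,11} at the first point of difference.
That gives a chloro group at C-1; an ethyl group at C-4; a methyl group at C-4.
Substituent prefixes are cited in alphabetical order (multiplying prefixes like di-/tri- are ignored for ordering).
The name is 1-chloro-4-ethyl-4-methylundecane.

1-chloro-4-ethyl-4-methylundecane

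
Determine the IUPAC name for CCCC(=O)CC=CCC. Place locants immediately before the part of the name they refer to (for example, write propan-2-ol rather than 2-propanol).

non-6-en-4-one

The longest carbon chain that includes the carbonyl and the multiple bond has 9 carbons, so the parent hydride is nonane.
The highest-priority functional group is a ketone (C=O on an internal carbon), so the name ends in -one.
A C=C double bond in the chain gives the infix -ene-.
Number the chain so that numbering from this end puts the carbonyl group at C-4 rather than C-6.
With this numbering: the carbonyl at C-4; the double bond between C-6 and C-7.
Putting it together: non-6-en-4-one.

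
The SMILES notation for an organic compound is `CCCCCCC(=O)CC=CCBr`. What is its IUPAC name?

Counting along the main chain through the carbonyl and the multiple bond gives 11 carbons: the parent is undecane.
The principal characteristic group is a ketone (C=O on an internal carbon), named with the suffix -one.
There is one C=C double bond, indicated by the ending -ene.
Choose the numbering such that numbering from this end puts the carbonyl group at C-5 rather than C-7.
That gives the carbonyl at C-5; the double bond between C-2 and C-3; a bromo group at C-1.
The name is 1-bromoundec-2-en-5-one.

1-bromoundec-2-en-5-one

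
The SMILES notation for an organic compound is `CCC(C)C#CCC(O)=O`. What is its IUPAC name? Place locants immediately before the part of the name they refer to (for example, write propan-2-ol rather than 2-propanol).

5-methylhept-3-ynoic acid

The longest carbon chain that includes the –COOH group and the multiple bond has 7 carbons, so the parent hydride is heptane.
The highest-priority functional group is a carboxylic acid (terminal –COOH), so the name ends in -oic acid.
There is one C≡C triple bond, indicated by the ending -yne.
The numbering direction is chosen so that the carboxylic acid carbon is C-1 by definition.
With this numbering: the triple bond between C-3 and C-4; a methyl group at C-5.
Assembling the pieces gives 5-methylhept-3-ynoic acid.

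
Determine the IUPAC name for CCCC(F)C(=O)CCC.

The longest carbon chain that includes the carbonyl has 8 carbons, so the parent hydride is octane.
The principal characteristic group is a ketone (C=O on an internal carbon), named with the suffix -one.
Choose the numbering such that numbering from this end puts the carbonyl group at C-4 rather than C-5.
This places the carbonyl at C-4; a fluoro group at C-5.
Assembling the pieces gives 5-fluorooctan-4-one.

5-fluorooctan-4-one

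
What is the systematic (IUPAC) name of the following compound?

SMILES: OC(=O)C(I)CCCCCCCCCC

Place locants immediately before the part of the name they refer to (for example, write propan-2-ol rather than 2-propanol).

2-iodododecanoic acid

The longest chain bearing the –COOH group is 12 carbons long (dodecane).
The highest-priority functional group is a carboxylic acid (terminal –COOH), so the name ends in -oic acid.
Number the chain so that the carboxylic acid carbon is C-1 by definition.
This places an iodo group at C-2.
Putting it together: 2-iodododecanoic acid.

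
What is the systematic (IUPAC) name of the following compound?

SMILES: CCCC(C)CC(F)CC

3-fluoro-5-methyloctane

The parent chain contains 8 carbons (octane).
Number the chain so that the substituent locant set {3,5} is lower than {4,6} at the first point of difference.
This places a fluoro group at C-3; a methyl group at C-5.
Substituent prefixes are cited in alphabetical order (multiplying prefixes like di-/tri- are ignored for ordering).
Assembling the pieces gives 3-fluoro-5-methyloctane.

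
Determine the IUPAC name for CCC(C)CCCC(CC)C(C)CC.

The longest carbon chain is 10 atoms: the parent is decane.
The numbering direction is chosen so that the substituent locant set {3,4,8} is lower than {3,7,8} at the first point of difference.
With this numbering: an ethyl group at C-4; methyl groups at C-3 and C-8.
Prefixes are listed alphabetically: ethyl, methyl.
Assembling the pieces gives 4-ethyl-3,8-dimethyldecane.

4-ethyl-3,8-dimethyldecane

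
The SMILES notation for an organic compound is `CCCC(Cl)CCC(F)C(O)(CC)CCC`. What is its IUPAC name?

8-chloro-4-ethyl-5-fluoroundecan-4-ol

The longest carbon chain that includes the –OH group has 11 carbons, so the parent hydride is undecane.
The principal characteristic group is an alcohol (–OH), named with the suffix -ol.
The numbering direction is chosen so that numbering from this end puts the hydroxyl group at C-4 rather than C-8.
This places the hydroxyl at C-4; a chloro group at C-8; an ethyl group at C-4; a fluoro group at C-5.
Prefixes are listed alphabetically: chloro, ethyl, fluoro.
The name is 8-chloro-4-ethyl-5-fluoroundecan-4-ol.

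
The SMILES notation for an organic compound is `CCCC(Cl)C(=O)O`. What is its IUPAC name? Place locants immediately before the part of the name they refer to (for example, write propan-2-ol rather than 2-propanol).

The longest carbon chain that includes the –COOH group has 5 carbons, so the parent hydride is pentane.
A carboxylic acid (terminal –COOH) is the principal characteristic group, giving the suffix -oic acid.
Choose the numbering such that the carboxylic acid carbon is C-1 by definition.
That gives a chloro group at C-2.
The name is 2-chloropentanoic acid.

2-chloropentanoic acid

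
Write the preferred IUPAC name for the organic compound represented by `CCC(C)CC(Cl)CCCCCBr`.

1-bromo-6-chloro-8-methyldecane

The parent chain contains 10 carbons (decane).
Number the chain so that the substituent locant set {1,6,8} is lower than {3,5,10} at the first point of difference.
With this numbering: a bromo group at C-1; a chloro group at C-6; a methyl group at C-8.
Substituent prefixes are cited in alphabetical order (multiplying prefixes like di-/tri- are ignored for ordering).
Assembling the pieces gives 1-bromo-6-chloro-8-methyldecane.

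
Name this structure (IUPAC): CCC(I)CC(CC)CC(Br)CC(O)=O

Counting along the main chain through the –COOH group gives 9 carbons: the parent is nonane.
A carboxylic acid (terminal –COOH) is the principal characteristic group, giving the suffix -oic acid.
Number the chain so that the carboxylic acid carbon is C-1 by definition.
With this numbering: a bromo group at C-3; an ethyl group at C-5; an iodo group at C-7.
Prefixes are listed alphabetically: bromo, ethyl, iodo.
Assembling the pieces gives 3-bromo-5-ethyl-7-iodononanoic acid.

3-bromo-5-ethyl-7-iodononanoic acid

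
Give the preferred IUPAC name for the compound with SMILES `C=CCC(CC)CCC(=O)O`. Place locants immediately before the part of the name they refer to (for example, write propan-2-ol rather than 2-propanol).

4-ethylhept-6-enoic acid

The longest carbon chain that includes the –COOH group and the multiple bond has 7 carbons, so the parent hydride is heptane.
A carboxylic acid (terminal –COOH) is the principal characteristic group, giving the suffix -oic acid.
There is one C=C double bond, indicated by the ending -ene.
Number the chain so that the carboxylic acid carbon is C-1 by definition.
With this numbering: the double bond between C-6 and C-7; an ethyl group at C-4.
Assembling the pieces gives 4-ethylhept-6-enoic acid.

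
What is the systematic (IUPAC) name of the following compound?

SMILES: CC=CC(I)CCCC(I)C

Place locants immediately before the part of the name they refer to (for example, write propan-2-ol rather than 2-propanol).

4,8-diiodonon-2-ene

The longest chain bearing the multiple bond is 9 carbons long (nonane).
The chain contains a C=C double bond, so the unsaturation ending is -ene.
Number the chain so that numbering from this end puts the double bond at C-2 rather than C-7.
This places the double bond between C-2 and C-3; iodo groups at C-4 and C-8.
Putting it together: 4,8-diiodonon-2-ene.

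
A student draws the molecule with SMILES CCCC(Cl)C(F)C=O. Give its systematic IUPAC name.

3-chloro-2-fluorohexanal

The longest carbon chain that includes the –CHO group has 6 carbons, so the parent hydride is hexane.
The highest-priority functional group is an aldehyde (terminal –CHO), so the name ends in -al.
Number the chain so that the aldehyde carbon is C-1 by definition.
This places a chloro group at C-3; a fluoro group at C-2.
Prefixes are listed alphabetically: chloro, fluoro.
Assembling the pieces gives 3-chloro-2-fluorohexanal.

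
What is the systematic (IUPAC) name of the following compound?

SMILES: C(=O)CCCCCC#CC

Counting along the main chain through the –CHO group and the multiple bond gives 9 carbons: the parent is nonane.
The principal characteristic group is an aldehyde (terminal –CHO), named with the suffix -al.
There is one C≡C triple bond, indicated by the ending -yne.
Number the chain so that the aldehyde carbon is C-1 by definition.
With this numbering: the triple bond between C-7 and C-8.
Assembling the pieces gives non-7-ynal.

non-7-ynal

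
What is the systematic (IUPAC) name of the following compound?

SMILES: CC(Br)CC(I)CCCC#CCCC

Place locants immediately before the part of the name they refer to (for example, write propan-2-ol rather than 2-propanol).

The longest chain bearing the multiple bond is 12 carbons long (dodecane).
There is one C≡C triple bond, indicated by the ending -yne.
Number the chain so that numbering from this end puts the triple bond at C-4 rather than C-8.
With this numbering: the triple bond between C-4 and C-5; a bromo group at C-11; an iodo group at C-9.
Prefixes are listed alphabetically: bromo, iodo.
Assembling the pieces gives 11-bromo-9-iodododec-4-yne.

11-bromo-9-iodododec-4-yne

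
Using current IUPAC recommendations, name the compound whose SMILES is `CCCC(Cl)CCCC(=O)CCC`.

The longest chain bearing the carbonyl is 11 carbons long (undecane).
The highest-priority functional group is a ketone (C=O on an internal carbon), so the name ends in -one.
Number the chain so that numbering from this end puts the carbonyl group at C-4 rather than C-8.
This places the carbonyl at C-4; a chloro group at C-8.
The name is 8-chloroundecan-4-one.

8-chloroundecan-4-one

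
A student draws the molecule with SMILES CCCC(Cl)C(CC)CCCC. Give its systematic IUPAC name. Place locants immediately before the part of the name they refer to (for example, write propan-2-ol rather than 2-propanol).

The parent chain contains 9 carbons (nonane).
The numbering direction is chosen so that the substituent locant set {4,5} is lower than {5,6} at the first point of difference.
This places a chloro group at C-4; an ethyl group at C-5.
The substituents are ordered alphabetically, ignoring any di-/tri- multipliers.
The name is 4-chloro-5-ethylnonane.

4-chloro-5-ethylnonane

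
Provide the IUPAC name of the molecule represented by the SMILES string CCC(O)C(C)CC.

The longest chain bearing the –OH group is 6 carbons long (hexane).
The principal characteristic group is an alcohol (–OH), named with the suffix -ol.
Number the chain so that numbering from this end puts the hydroxyl group at C-3 rather than C-4.
This places the hydroxyl at C-3; a methyl group at C-4.
The name is 4-methylhexan-3-ol.

4-methylhexan-3-ol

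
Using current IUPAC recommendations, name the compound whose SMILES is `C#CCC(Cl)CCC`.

The longest chain bearing the multiple bond is 7 carbons long (heptane).
The chain contains a C≡C triple bond, so the unsaturation ending is -yne.
Choose the numbering such that numbering from this end puts the triple bond at C-1 rather than C-6.
With this numbering: the triple bond between C-1 and C-2; a chloro group at C-4.
Putting it together: 4-chlorohept-1-yne.

4-chlorohept-1-yne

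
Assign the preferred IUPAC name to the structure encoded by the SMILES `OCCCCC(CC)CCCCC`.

The longest chain bearing the –OH group is 10 carbons long (decane).
The highest-priority functional group is an alcohol (–OH), so the name ends in -ol.
The numbering direction is chosen so that numbering from this end puts the hydroxyl group at C-1 rather than C-10.
This places the hydroxyl at C-1; an ethyl group at C-5.
The name is 5-ethyldecan-1-ol.

5-ethyldecan-1-ol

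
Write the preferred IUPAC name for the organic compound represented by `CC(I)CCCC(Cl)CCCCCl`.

1,5-dichloro-9-iododecane

The parent chain contains 10 carbons (decane).
Number the chain so that the substituent locant set {1,5,9} is lower than {2,6,10} at the first point of difference.
That gives chloro groups at C-1 and C-5; an iodo group at C-9.
Prefixes are listed alphabetically: chloro, iodo.
Putting it together: 1,5-dichloro-9-iododecane.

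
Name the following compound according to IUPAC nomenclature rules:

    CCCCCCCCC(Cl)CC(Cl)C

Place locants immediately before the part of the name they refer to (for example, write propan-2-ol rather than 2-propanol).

The longest continuous carbon chain has 12 atoms, so the parent hydride is dodecane.
Number the chain so that the substituent locant set {2,4} is lower than {9,11} at the first point of difference.
That gives chloro groups at C-2 and C-4.
Putting it together: 2,4-dichlorododecane.

2,4-dichlorododecane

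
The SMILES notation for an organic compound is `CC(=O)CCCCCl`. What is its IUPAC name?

The longest carbon chain that includes the carbonyl has 6 carbons, so the parent hydride is hexane.
The highest-priority functional group is a ketone (C=O on an internal carbon), so the name ends in -one.
Choose the numbering such that numbering from this end puts the carbonyl group at C-2 rather than C-5.
With this numbering: the carbonyl at C-2; a chloro group at C-6.
Assembling the pieces gives 6-chlorohexan-2-one.

6-chlorohexan-2-one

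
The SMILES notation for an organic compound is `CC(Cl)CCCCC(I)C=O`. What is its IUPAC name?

7-chloro-2-iodooctanal

Counting along the main chain through the –CHO group gives 8 carbons: the parent is octane.
The highest-priority functional group is an aldehyde (terminal –CHO), so the name ends in -al.
The numbering direction is chosen so that the aldehyde carbon is C-1 by definition.
This places a chloro group at C-7; an iodo group at C-2.
Substituent prefixes are cited in alphabetical order (multiplying prefixes like di-/tri- are ignored for ordering).
Putting it together: 7-chloro-2-iodooctanal.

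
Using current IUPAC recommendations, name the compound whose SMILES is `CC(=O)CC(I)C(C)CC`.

4-iodo-5-methylheptan-2-one

Counting along the main chain through the carbonyl gives 7 carbons: the parent is heptane.
The principal characteristic group is a ketone (C=O on an internal carbon), named with the suffix -one.
Number the chain so that numbering from this end puts the carbonyl group at C-2 rather than C-6.
This places the carbonyl at C-2; an iodo group at C-4; a methyl group at C-5.
Substituent prefixes are cited in alphabetical order (multiplying prefixes like di-/tri- are ignored for ordering).
The name is 4-iodo-5-methylheptan-2-one.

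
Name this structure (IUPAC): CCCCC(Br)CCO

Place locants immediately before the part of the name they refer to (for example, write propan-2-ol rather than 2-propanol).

3-bromoheptan-1-ol

The longest chain bearing the –OH group is 7 carbons long (heptane).
An alcohol (–OH) is the principal characteristic group, giving the suffix -ol.
Choose the numbering such that numbering from this end puts the hydroxyl group at C-1 rather than C-7.
That gives the hydroxyl at C-1; a bromo group at C-3.
Assembling the pieces gives 3-bromoheptan-1-ol.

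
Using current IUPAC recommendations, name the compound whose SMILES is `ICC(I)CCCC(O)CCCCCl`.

Counting along the main chain through the –OH group gives 10 carbons: the parent is decane.
An alcohol (–OH) is the principal characteristic group, giving the suffix -ol.
The numbering direction is chosen so that numbering from this end puts the hydroxyl group at C-5 rather than C-6.
With this numbering: the hydroxyl at C-5; a chloro group at C-1; iodo groups at C-9 and C-10.
Substituent prefixes are cited in alphabetical order (multiplying prefixes like di-/tri- are ignored for ordering).
Assembling the pieces gives 1-chloro-9,10-diiododecan-5-ol.

1-chloro-9,10-diiododecan-5-ol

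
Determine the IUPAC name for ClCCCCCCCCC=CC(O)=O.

11-chloroundec-2-enoic acid

The longest carbon chain that includes the –COOH group and the multiple bond has 11 carbons, so the parent hydride is undecane.
The highest-priority functional group is a carboxylic acid (terminal –COOH), so the name ends in -oic acid.
The chain contains a C=C double bond, so the unsaturation ending is -ene.
Choose the numbering such that the carboxylic acid carbon is C-1 by definition.
With this numbering: the double bond between C-2 and C-3; a chloro group at C-11.
Assembling the pieces gives 11-chloroundec-2-enoic acid.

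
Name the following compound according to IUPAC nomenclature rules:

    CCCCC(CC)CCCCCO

6-ethyldecan-1-ol

The longest chain bearing the –OH group is 10 carbons long (decane).
An alcohol (–OH) is the principal characteristic group, giving the suffix -ol.
The numbering direction is chosen so that numbering from this end puts the hydroxyl group at C-1 rather than C-10.
With this numbering: the hydroxyl at C-1; an ethyl group at C-6.
The name is 6-ethyldecan-1-ol.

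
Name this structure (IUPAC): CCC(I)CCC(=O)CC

The longest carbon chain that includes the carbonyl has 8 carbons, so the parent hydride is octane.
The highest-priority functional group is a ketone (C=O on an internal carbon), so the name ends in -one.
Number the chain so that numbering from this end puts the carbonyl group at C-3 rather than C-6.
With this numbering: the carbonyl at C-3; an iodo group at C-6.
Putting it together: 6-iodooctan-3-one.

6-iodooctan-3-one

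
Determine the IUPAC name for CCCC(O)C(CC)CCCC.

5-ethylnonan-4-ol

The longest chain bearing the –OH group is 9 carbons long (nonane).
The highest-priority functional group is an alcohol (–OH), so the name ends in -ol.
Number the chain so that numbering from this end puts the hydroxyl group at C-4 rather than C-6.
With this numbering: the hydroxyl at C-4; an ethyl group at C-5.
The name is 5-ethylnonan-4-ol.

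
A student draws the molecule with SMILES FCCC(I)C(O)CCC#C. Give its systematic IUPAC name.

The longest chain bearing the –OH group and the multiple bond is 8 carbons long (octane).
An alcohol (–OH) is the principal characteristic group, giving the suffix -ol.
There is one C≡C triple bond, indicated by the ending -yne.
Number the chain so that numbering from this end puts the hydroxyl group at C-4 rather than C-5.
With this numbering: the hydroxyl at C-4; the triple bond between C-7 and C-8; a fluoro group at C-1; an iodo group at C-3.
Substituent prefixes are cited in alphabetical order (multiplying prefixes like di-/tri- are ignored for ordering).
The name is 1-fluoro-3-iodooct-7-yn-4-ol.

1-fluoro-3-iodooct-7-yn-4-ol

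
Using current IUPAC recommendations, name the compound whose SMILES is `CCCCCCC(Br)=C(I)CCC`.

The longest carbon chain that includes the multiple bond has 11 carbons, so the parent hydride is undecane.
There is one C=C double bond, indicated by the ending -ene.
The numbering direction is chosen so that numbering from this end puts the double bond at C-4 rather than C-7.
With this numbering: the double bond between C-4 and C-5; a bromo group at C-5; an iodo group at C-4.
Substituent prefixes are cited in alphabetical order (multiplying prefixes like di-/tri- are ignored for ordering).
The name is 5-bromo-4-iodoundec-4-ene.

5-bromo-4-iodoundec-4-ene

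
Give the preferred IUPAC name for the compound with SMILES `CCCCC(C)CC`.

The longest continuous carbon chain has 7 atoms, so the parent hydride is heptane.
The numbering direction is chosen so that the substituent locant set {3} is lower than {5} at the first point of difference.
This places a methyl group at C-3.
Assembling the pieces gives 3-methylheptane.

3-methylheptane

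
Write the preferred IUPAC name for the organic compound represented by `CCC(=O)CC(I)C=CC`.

5-iodooct-6-en-3-one

Counting along the main chain through the carbonyl and the multiple bond gives 8 carbons: the parent is octane.
The principal characteristic group is a ketone (C=O on an internal carbon), named with the suffix -one.
There is one C=C double bond, indicated by the ending -ene.
Number the chain so that numbering from this end puts the carbonyl group at C-3 rather than C-6.
That gives the carbonyl at C-3; the double bond between C-6 and C-7; an iodo group at C-5.
Assembling the pieces gives 5-iodooct-6-en-3-one.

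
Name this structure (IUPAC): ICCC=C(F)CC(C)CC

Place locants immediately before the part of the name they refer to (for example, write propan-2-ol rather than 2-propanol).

The longest carbon chain that includes the multiple bond has 8 carbons, so the parent hydride is octane.
The chain contains a C=C double bond, so the unsaturation ending is -ene.
Number the chain so that numbering from this end puts the double bond at C-3 rather than C-5.
This places the double bond between C-3 and C-4; a fluoro group at C-4; an iodo group at C-1; a methyl group at C-6.
The substituents are ordered alphabetically, ignoring any di-/tri- multipliers.
The name is 4-fluoro-1-iodo-6-methyloct-3-ene.

4-fluoro-1-iodo-6-methyloct-3-ene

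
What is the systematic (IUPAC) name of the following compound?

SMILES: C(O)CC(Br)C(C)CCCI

3-bromo-7-iodo-4-methylheptan-1-ol

The longest chain bearing the –OH group is 7 carbons long (heptane).
The principal characteristic group is an alcohol (–OH), named with the suffix -ol.
Choose the numbering such that numbering from this end puts the hydroxyl group at C-1 rather than C-7.
With this numbering: the hydroxyl at C-1; a bromo group at C-3; an iodo group at C-7; a methyl group at C-4.
Prefixes are listed alphabetically: bromo, iodo, methyl.
Putting it together: 3-bromo-7-iodo-4-methylheptan-1-ol.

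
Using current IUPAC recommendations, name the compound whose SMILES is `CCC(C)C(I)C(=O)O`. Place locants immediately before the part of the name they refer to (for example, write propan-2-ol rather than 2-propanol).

2-iodo-3-methylpentanoic acid

The longest carbon chain that includes the –COOH group has 5 carbons, so the parent hydride is pentane.
The highest-priority functional group is a carboxylic acid (terminal –COOH), so the name ends in -oic acid.
Choose the numbering such that the carboxylic acid carbon is C-1 by definition.
This places an iodo group at C-2; a methyl group at C-3.
Prefixes are listed alphabetically: iodo, methyl.
Assembling the pieces gives 2-iodo-3-methylpentanoic acid.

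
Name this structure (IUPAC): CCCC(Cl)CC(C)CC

The longest carbon chain is 8 atoms: the parent is octane.
Number the chain so that the substituent locant set {3,5} is lower than {4,6} at the first point of difference.
That gives a chloro group at C-5; a methyl group at C-3.
The substituents are ordered alphabetically, ignoring any di-/tri- multipliers.
Putting it together: 5-chloro-3-methyloctane.

5-chloro-3-methyloctane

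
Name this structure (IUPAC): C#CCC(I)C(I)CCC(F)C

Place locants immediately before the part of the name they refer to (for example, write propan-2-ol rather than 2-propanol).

Counting along the main chain through the multiple bond gives 9 carbons: the parent is nonane.
A C≡C triple bond in the chain gives the infix -yne-.
The numbering direction is chosen so that numbering from this end puts the triple bond at C-1 rather than C-8.
That gives the triple bond between C-1 and C-2; a fluoro group at C-8; iodo groups at C-4 and C-5.
Prefixes are listed alphabetically: fluoro, iodo.
The name is 8-fluoro-4,5-diiodonon-1-yne.

8-fluoro-4,5-diiodonon-1-yne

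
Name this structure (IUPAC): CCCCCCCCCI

1-iodononane

The longest continuous carbon chain has 9 atoms, so the parent hydride is nonane.
The numbering direction is chosen so that the substituent locant set {1} is lower than {9} at the first point of difference.
With this numbering: an iodo group at C-1.
The name is 1-iodononane.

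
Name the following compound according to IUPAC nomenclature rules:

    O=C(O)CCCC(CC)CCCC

5-ethylnonanoic acid

Counting along the main chain through the –COOH group gives 9 carbons: the parent is nonane.
A carboxylic acid (terminal –COOH) is the principal characteristic group, giving the suffix -oic acid.
Choose the numbering such that the carboxylic acid carbon is C-1 by definition.
That gives an ethyl group at C-5.
Assembling the pieces gives 5-ethylnonanoic acid.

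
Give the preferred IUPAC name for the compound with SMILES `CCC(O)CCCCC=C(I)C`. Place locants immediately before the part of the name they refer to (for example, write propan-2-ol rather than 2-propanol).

The longest carbon chain that includes the –OH group and the multiple bond has 10 carbons, so the parent hydride is decane.
The highest-priority functional group is an alcohol (–OH), so the name ends in -ol.
The chain contains a C=C double bond, so the unsaturation ending is -ene.
Number the chain so that numbering from this end puts the hydroxyl group at C-3 rather than C-8.
This places the hydroxyl at C-3; the double bond between C-8 and C-9; an iodo group at C-9.
Putting it together: 9-iododec-8-en-3-ol.

9-iododec-8-en-3-ol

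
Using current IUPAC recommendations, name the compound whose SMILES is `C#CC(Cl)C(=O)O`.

2-chlorobut-3-ynoic acid

Counting along the main chain through the –COOH group and the multiple bond gives 4 carbons: the parent is butane.
The principal characteristic group is a carboxylic acid (terminal –COOH), named with the suffix -oic acid.
There is one C≡C triple bond, indicated by the ending -yne.
The numbering direction is chosen so that the carboxylic acid carbon is C-1 by definition.
That gives the triple bond between C-3 and C-4; a chloro group at C-2.
The name is 2-chlorobut-3-ynoic acid.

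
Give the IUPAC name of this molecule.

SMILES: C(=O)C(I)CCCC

2-iodohexanal

Counting along the main chain through the –CHO group gives 6 carbons: the parent is hexane.
The principal characteristic group is an aldehyde (terminal –CHO), named with the suffix -al.
Number the chain so that the aldehyde carbon is C-1 by definition.
With this numbering: an iodo group at C-2.
The name is 2-iodohexanal.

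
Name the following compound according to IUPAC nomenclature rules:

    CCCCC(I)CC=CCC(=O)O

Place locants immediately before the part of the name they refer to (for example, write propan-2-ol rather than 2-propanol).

6-iododec-3-enoic acid

Counting along the main chain through the –COOH group and the multiple bond gives 10 carbons: the parent is decane.
The highest-priority functional group is a carboxylic acid (terminal –COOH), so the name ends in -oic acid.
A C=C double bond in the chain gives the infix -ene-.
Choose the numbering such that the carboxylic acid carbon is C-1 by definition.
That gives the double bond between C-3 and C-4; an iodo group at C-6.
The name is 6-iododec-3-enoic acid.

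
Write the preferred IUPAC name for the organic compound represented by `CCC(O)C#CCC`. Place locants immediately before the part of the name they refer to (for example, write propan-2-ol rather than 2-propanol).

hept-4-yn-3-ol

The longest carbon chain that includes the –OH group and the multiple bond has 7 carbons, so the parent hydride is heptane.
The highest-priority functional group is an alcohol (–OH), so the name ends in -ol.
A C≡C triple bond in the chain gives the infix -yne-.
Number the chain so that numbering from this end puts the hydroxyl group at C-3 rather than C-5.
This places the hydroxyl at C-3; the triple bond between C-4 and C-5.
Putting it together: hept-4-yn-3-ol.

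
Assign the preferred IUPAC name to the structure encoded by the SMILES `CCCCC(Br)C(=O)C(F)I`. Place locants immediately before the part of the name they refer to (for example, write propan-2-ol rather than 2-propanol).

3-bromo-1-fluoro-1-iodoheptan-2-one

The longest carbon chain that includes the carbonyl has 7 carbons, so the parent hydride is heptane.
A ketone (C=O on an internal carbon) is the principal characteristic group, giving the suffix -one.
Number the chain so that numbering from this end puts the carbonyl group at C-2 rather than C-6.
That gives the carbonyl at C-2; a bromo group at C-3; a fluoro group at C-1; an iodo group at C-1.
Substituent prefixes are cited in alphabetical order (multiplying prefixes like di-/tri- are ignored for ordering).
Putting it together: 3-bromo-1-fluoro-1-iodoheptan-2-one.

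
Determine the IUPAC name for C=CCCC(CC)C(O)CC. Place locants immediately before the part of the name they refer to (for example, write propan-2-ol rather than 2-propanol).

Counting along the main chain through the –OH group and the multiple bond gives 8 carbons: the parent is octane.
An alcohol (–OH) is the principal characteristic group, giving the suffix -ol.
The chain contains a C=C double bond, so the unsaturation ending is -ene.
The numbering direction is chosen so that numbering from this end puts the hydroxyl group at C-3 rather than C-6.
This places the hydroxyl at C-3; the double bond between C-7 and C-8; an ethyl group at C-4.
The name is 4-ethyloct-7-en-3-ol.

4-ethyloct-7-en-3-ol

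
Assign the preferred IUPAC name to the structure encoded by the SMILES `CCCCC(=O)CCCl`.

1-chloroheptan-3-one

Counting along the main chain through the carbonyl gives 7 carbons: the parent is heptane.
A ketone (C=O on an internal carbon) is the principal characteristic group, giving the suffix -one.
Number the chain so that numbering from this end puts the carbonyl group at C-3 rather than C-5.
With this numbering: the carbonyl at C-3; a chloro group at C-1.
Assembling the pieces gives 1-chloroheptan-3-one.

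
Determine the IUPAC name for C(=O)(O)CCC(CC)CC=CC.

The longest carbon chain that includes the –COOH group and the multiple bond has 8 carbons, so the parent hydride is octane.
The principal characteristic group is a carboxylic acid (terminal –COOH), named with the suffix -oic acid.
The chain contains a C=C double bond, so the unsaturation ending is -ene.
Number the chain so that the carboxylic acid carbon is C-1 by definition.
With this numbering: the double bond between C-6 and C-7; an ethyl group at C-4.
The name is 4-ethyloct-6-enoic acid.

4-ethyloct-6-enoic acid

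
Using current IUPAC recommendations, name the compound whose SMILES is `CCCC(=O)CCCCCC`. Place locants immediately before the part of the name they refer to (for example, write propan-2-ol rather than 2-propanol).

The longest chain bearing the carbonyl is 10 carbons long (decane).
A ketone (C=O on an internal carbon) is the principal characteristic group, giving the suffix -one.
Number the chain so that numbering from this end puts the carbonyl group at C-4 rather than C-7.
This places the carbonyl at C-4.
Putting it together: decan-4-one.

decan-4-one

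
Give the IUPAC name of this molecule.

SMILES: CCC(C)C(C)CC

The longest continuous carbon chain has 6 atoms, so the parent hydride is hexane.
The molecule is symmetric, so either numbering direction gives the same locants.
With this numbering: methyl groups at C-3 and C-4.
Assembling the pieces gives 3,4-dimethylhexane.

3,4-dimethylhexane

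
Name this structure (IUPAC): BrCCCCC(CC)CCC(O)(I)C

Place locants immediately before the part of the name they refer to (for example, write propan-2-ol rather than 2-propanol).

The longest chain bearing the –OH group is 9 carbons long (nonane).
The highest-priority functional group is an alcohol (–OH), so the name ends in -ol.
The numbering direction is chosen so that numbering from this end puts the hydroxyl group at C-2 rather than C-8.
That gives the hydroxyl at C-2; a bromo group at C-9; an ethyl group at C-5; an iodo group at C-2.
Substituent prefixes are cited in alphabetical order (multiplying prefixes like di-/tri- are ignored for ordering).
Assembling the pieces gives 9-bromo-5-ethyl-2-iodononan-2-ol.

9-bromo-5-ethyl-2-iodononan-2-ol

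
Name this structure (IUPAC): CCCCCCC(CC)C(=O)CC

The longest chain bearing the carbonyl is 10 carbons long (decane).
The principal characteristic group is a ketone (C=O on an internal carbon), named with the suffix -one.
Choose the numbering such that numbering from this end puts the carbonyl group at C-3 rather than C-8.
With this numbering: the carbonyl at C-3; an ethyl group at C-4.
Putting it together: 4-ethyldecan-3-one.

4-ethyldecan-3-one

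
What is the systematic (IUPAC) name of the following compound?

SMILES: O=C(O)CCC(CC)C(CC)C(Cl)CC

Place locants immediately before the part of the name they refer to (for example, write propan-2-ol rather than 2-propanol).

The longest carbon chain that includes the –COOH group has 8 carbons, so the parent hydride is octane.
A carboxylic acid (terminal –COOH) is the principal characteristic group, giving the suffix -oic acid.
Choose the numbering such that the carboxylic acid carbon is C-1 by definition.
With this numbering: a chloro group at C-6; ethyl groups at C-4 and C-5.
Prefixes are listed alphabetically: chloro, ethyl.
Assembling the pieces gives 6-chloro-4,5-diethyloctanoic acid.

6-chloro-4,5-diethyloctanoic acid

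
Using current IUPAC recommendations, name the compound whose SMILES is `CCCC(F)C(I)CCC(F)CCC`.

4,8-difluoro-5-iodoundecane

The longest carbon chain is 11 atoms: the parent is undecane.
Number the chain so that the substituent locant set {4,5,8} is lower than {4,7,8} at the first point of difference.
That gives fluoro groups at C-4 and C-8; an iodo group at C-5.
Prefixes are listed alphabetically: fluoro, iodo.
Assembling the pieces gives 4,8-difluoro-5-iodoundecane.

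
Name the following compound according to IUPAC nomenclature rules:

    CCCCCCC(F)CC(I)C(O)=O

4-fluoro-2-iododecanoic acid

The longest carbon chain that includes the –COOH group has 10 carbons, so the parent hydride is decane.
The principal characteristic group is a carboxylic acid (terminal –COOH), named with the suffix -oic acid.
Choose the numbering such that the carboxylic acid carbon is C-1 by definition.
With this numbering: a fluoro group at C-4; an iodo group at C-2.
Substituent prefixes are cited in alphabetical order (multiplying prefixes like di-/tri- are ignored for ordering).
The name is 4-fluoro-2-iododecanoic acid.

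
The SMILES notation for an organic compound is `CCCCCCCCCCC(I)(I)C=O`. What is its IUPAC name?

2,2-diiodododecanal

Counting along the main chain through the –CHO group gives 12 carbons: the parent is dodecane.
The principal characteristic group is an aldehyde (terminal –CHO), named with the suffix -al.
Choose the numbering such that the aldehyde carbon is C-1 by definition.
With this numbering: two iodo groups at C-2.
Assembling the pieces gives 2,2-diiodododecanal.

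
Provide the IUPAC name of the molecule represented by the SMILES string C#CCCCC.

Counting along the main chain through the multiple bond gives 6 carbons: the parent is hexane.
There is one C≡C triple bond, indicated by the ending -yne.
The numbering direction is chosen so that numbering from this end puts the triple bond at C-1 rather than C-5.
That gives the triple bond between C-1 and C-2.
Assembling the pieces gives hex-1-yne.

hex-1-yne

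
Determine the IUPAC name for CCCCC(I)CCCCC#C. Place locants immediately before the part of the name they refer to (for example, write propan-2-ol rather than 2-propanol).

7-iodoundec-1-yne

The longest carbon chain that includes the multiple bond has 11 carbons, so the parent hydride is undecane.
The chain contains a C≡C triple bond, so the unsaturation ending is -yne.
Choose the numbering such that numbering from this end puts the triple bond at C-1 rather than C-10.
With this numbering: the triple bond between C-1 and C-2; an iodo group at C-7.
Assembling the pieces gives 7-iodoundec-1-yne.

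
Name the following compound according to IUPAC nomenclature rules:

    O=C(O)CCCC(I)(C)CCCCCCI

Counting along the main chain through the –COOH group gives 11 carbons: the parent is undecane.
The highest-priority functional group is a carboxylic acid (terminal –COOH), so the name ends in -oic acid.
Choose the numbering such that the carboxylic acid carbon is C-1 by definition.
This places iodo groups at C-5 and C-11; a methyl group at C-5.
The substituents are ordered alphabetically, ignoring any di-/tri- multipliers.
The name is 5,11-diiodo-5-methylundecanoic acid.

5,11-diiodo-5-methylundecanoic acid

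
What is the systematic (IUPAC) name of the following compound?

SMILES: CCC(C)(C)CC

The longest continuous carbon chain has 5 atoms, so the parent hydride is pentane.
The molecule is symmetric, so either numbering direction gives the same locants.
This places two methyl groups at C-3.
The name is 3,3-dimethylpentane.

3,3-dimethylpentane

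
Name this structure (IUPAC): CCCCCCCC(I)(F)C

The parent chain contains 9 carbons (nonane).
The numbering direction is chosen so that the substituent locant set {2,2} is lower than {8,8} at the first point of difference.
That gives a fluoro group at C-2; an iodo group at C-2.
Substituent prefixes are cited in alphabetical order (multiplying prefixes like di-/tri- are ignored for ordering).
Putting it together: 2-fluoro-2-iodononane.

2-fluoro-2-iodononane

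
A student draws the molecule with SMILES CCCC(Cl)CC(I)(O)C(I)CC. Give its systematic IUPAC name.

6-chloro-3,4-diiodononan-4-ol

The longest carbon chain that includes the –OH group has 9 carbons, so the parent hydride is nonane.
The highest-priority functional group is an alcohol (–OH), so the name ends in -ol.
Choose the numbering such that numbering from this end puts the hydroxyl group at C-4 rather than C-6.
This places the hydroxyl at C-4; a chloro group at C-6; iodo groups at C-3 and C-4.
Prefixes are listed alphabetically: chloro, iodo.
Putting it together: 6-chloro-3,4-diiodononan-4-ol.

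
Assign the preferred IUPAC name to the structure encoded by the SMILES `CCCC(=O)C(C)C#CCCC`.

5-methyldec-6-yn-4-one

The longest carbon chain that includes the carbonyl and the multiple bond has 10 carbons, so the parent hydride is decane.
A ketone (C=O on an internal carbon) is the principal characteristic group, giving the suffix -one.
There is one C≡C triple bond, indicated by the ending -yne.
Number the chain so that numbering from this end puts the carbonyl group at C-4 rather than C-7.
That gives the carbonyl at C-4; the triple bond between C-6 and C-7; a methyl group at C-5.
Putting it together: 5-methyldec-6-yn-4-one.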